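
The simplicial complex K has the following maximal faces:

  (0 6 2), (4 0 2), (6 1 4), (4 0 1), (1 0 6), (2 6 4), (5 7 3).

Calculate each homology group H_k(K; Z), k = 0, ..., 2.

H_0 ≅ Z^2,  H_1 = 0,  H_2 ≅ Z.

We work with the vertex ordering 0 < 1 < 2 < 3 < 4 < 5 < 6 < 7. The simplices of K, each written with vertices in increasing order, are:

  0-simplices (8): [0], [1], [2], [3], [4], [5], [6], [7]
  1-simplices (12): [0,1], [0,2], [0,4], [0,6], [1,4], [1,6], [2,4], [2,6], [3,5], [3,7], [4,6], [5,7]
  2-simplices (7): [0,1,4], [0,1,6], [0,2,4], [0,2,6], [1,4,6], [2,4,6], [3,5,7]

giving chain groups C_0 ≅ Z^8, C_1 ≅ Z^12, C_2 ≅ Z^7.

Boundary ∂_1: C_1 → C_0 maps an edge to its endpoints' difference, ∂[p,q] = q − p.
This gives a 8×12 integer matrix of rank 6; reducing to Smith normal form yields diagonal entries (1,1,1,1,1,1).

∂_2: C_2 → C_1 acts by ∂[p,q,r] = [q,r] − [p,r] + [p,q]. For instance
  ∂[0,1,4] = [1,4] − [0,4] + [0,1],
  ∂[1,4,6] = [4,6] − [1,6] + [1,4].
This gives a 12×7 integer matrix of rank 6; reducing to Smith normal form yields diagonal entries (1,1,1,1,1,1).

From H_k ≅ ker(∂_k) / im(∂_{k+1}) we obtain:

  H_0: rank C_0 − rank ∂_1 = 8 − 6 = 2, and the invariant factors of ∂_1 are all 1, so H_0 = Z^2.
  H_1: rank ker ∂_1 − rank ∂_2 = (12 − 6) − 6 = 0, and the invariant factors of ∂_2 are all 1, so H_1 = 0.
  H_2: rank ker ∂_2 − rank ∂_3 = (7 − 6) − 0 = 1, and there is no ∂_3, so H_2 = Z.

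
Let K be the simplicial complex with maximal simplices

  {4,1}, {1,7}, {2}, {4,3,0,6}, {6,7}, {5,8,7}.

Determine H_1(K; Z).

H_1 = Z.

We work with the vertex ordering 0 < 1 < 2 < 3 < 4 < 5 < 6 < 7 < 8. The simplices of K, each written with vertices in increasing order, are:

  0-simplices (9): [0], [1], [2], [3], [4], [5], [6], [7], [8]
  1-simplices (12): [0,3], [0,4], [0,6], [1,4], [1,7], [3,4], [3,6], [4,6], [5,7], [5,8], [6,7], [7,8]
  2-simplices (5): [0,3,4], [0,3,6], [0,4,6], [3,4,6], [5,7,8]
  3-simplices (1): [0,3,4,6]

so the chain groups are C_0 ≅ Z^9, C_1 ≅ Z^12, C_2 ≅ Z^5, C_3 ≅ Z^1.

Boundary ∂_1: C_1 → C_0 maps an edge to its endpoints' difference, ∂[p,q] = q − p. For instance
  ∂[7,8] = [8] − [7].
This gives a 9×12 integer matrix of rank 7; reducing to Smith normal form yields diagonal entries (1,1,1,1,1,1,1).

The boundary map ∂_2: C_2 → C_1 acts by ∂[p,q,r] = [q,r] − [p,r] + [p,q]. For instance
  ∂[0,3,6] = [3,6] − [0,6] + [0,3],
  ∂[0,3,4] = [3,4] − [0,4] + [0,3].
The resulting 12×5 matrix has rank 4, and its Smith normal form has invariant factors (1,1,1,1).

Boundary ∂_3: C_3 → C_2 sends each 3-simplex σ to the alternating sum Σ_i (−1)^i (σ with its i-th vertex removed). For instance
  ∂[0,3,4,6] = [3,4,6] − [0,4,6] + [0,3,6] − [0,3,4].
As a 5×1 matrix over Z this has rank 1, with invariant factors (1).

Computing H_k = (kernel of ∂_k) / (image of ∂_{k+1}):

  H_1: rank ker ∂_1 − rank ∂_2 = (12 − 7) − 4 = 1, and the invariant factors of ∂_2 are all 1, so H_1 ≅ Z.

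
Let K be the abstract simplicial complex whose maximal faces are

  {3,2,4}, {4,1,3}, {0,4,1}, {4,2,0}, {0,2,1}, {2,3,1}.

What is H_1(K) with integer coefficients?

H_1 ≅ 0.

Take the total order 0 < 1 < 2 < 3 < 4 on the vertex set. Then K (dimension 2) consists of the simplices:

  0-simplices (5): [0], [1], [2], [3], [4]
  1-simplices (9): [0,1], [0,2], [0,4], [1,2], [1,3], [1,4], [2,3], [2,4], [3,4]
  2-simplices (6): [0,1,2], [0,1,4], [0,2,4], [1,2,3], [1,3,4], [2,3,4]

so the chain groups are C_0 ≅ Z^5, C_1 ≅ Z^9, C_2 ≅ Z^6.

Boundary ∂_1: C_1 → C_0 maps an edge to its endpoints' difference, ∂[p,q] = q − p. For instance
  ∂[0,2] = [2] − [0].
The 5×9 boundary matrix has rank 4 and Smith normal form diag(1,1,1,1).

Boundary ∂_2: C_2 → C_1 maps a triangle to the signed sum of its edges. For instance
  ∂[0,1,4] = [1,4] − [0,4] + [0,1],
  ∂[2,3,4] = [3,4] − [2,4] + [2,3].
This gives a 9×6 integer matrix of rank 5; reducing to Smith normal form yields diagonal entries (1,1,1,1,1).

Computing H_k = (kernel of ∂_k) / (image of ∂_{k+1}):

  H_1: rank ker ∂_1 − rank ∂_2 = (9 − 4) − 5 = 0, and the invariant factors of ∂_2 are all 1, so H_1 ≅ 0.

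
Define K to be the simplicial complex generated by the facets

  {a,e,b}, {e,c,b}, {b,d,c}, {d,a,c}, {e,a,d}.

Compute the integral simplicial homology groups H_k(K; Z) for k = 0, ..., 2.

Fix the vertex order a < b < c < d < e and write every simplex with vertices in increasing order. Then dim K = 2 and the simplices of K are:

  0-simplices (5): a, b, c, d, e
  1-simplices (10): ab, ac, ad, ae, bc, bd, be, cd, ce, de
  2-simplices (5): abe, acd, ade, bcd, bce

giving chain groups C_0 ≅ Z^5, C_1 ≅ Z^10, C_2 ≅ Z^5.

Boundary ∂_1: C_1 → C_0 is given by ∂[p,q] = [q] − [p]. For instance
  ∂ad = d − a.
The resulting 5×10 matrix has rank 4, and its Smith normal form has invariant factors (1,1,1,1).

The boundary map ∂_2: C_2 → C_1 sends each 2-simplex [p,q,r] to [q,r] − [p,r] + [p,q]. For instance
  ∂abe = be − ae + ab,
  ∂bce = ce − be + bc.
This gives a 10×5 integer matrix of rank 5; reducing to Smith normal form yields diagonal entries (1,1,1,1,1).

Now H_k = ker ∂_k / im ∂_{k+1}, so:

  H_0: rank C_0 − rank ∂_1 = 5 − 4 = 1, and the invariant factors of ∂_1 are all 1, so H_0 ≅ Z.
  H_1: rank ker ∂_1 − rank ∂_2 = (10 − 4) − 5 = 1, and the invariant factors of ∂_2 are all 1, so H_1 ≅ Z.
  H_2: rank ker ∂_2 − rank ∂_3 = (5 − 5) − 0 = 0, and there is no ∂_3, so H_2 ≅ 0.

As a check, the Euler characteristic is 5 − 10 + 5 = 0, which agrees with 1 − 1 + 0 = 0.

H_0 ≅ Z,  H_1 ≅ Z,  H_2 = 0.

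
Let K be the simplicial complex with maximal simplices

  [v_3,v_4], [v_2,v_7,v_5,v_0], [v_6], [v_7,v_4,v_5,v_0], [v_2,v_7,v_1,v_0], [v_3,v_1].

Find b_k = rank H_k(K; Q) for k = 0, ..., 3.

K has 8 vertices, 14 edges, 10 triangles, 3 3-simplices.
rank ∂_0 = 0, rank ∂_1 = 6 ⇒ b_0 = 8 − 0 − 6 = 2; all invariant factors of ∂_1 are 1 so no torsion. So H_0 ≅ Z^2.
rank ∂_1 = 6, rank ∂_2 = 7 ⇒ b_1 = 14 − 6 − 7 = 1; all invariant factors of ∂_2 are 1 so no torsion. So H_1 ≅ Z.
rank ∂_2 = 7, rank ∂_3 = 3 ⇒ b_2 = 10 − 7 − 3 = 0; all invariant factors of ∂_3 are 1 so no torsion. So H_2 ≅ 0.
rank ∂_3 = 3, rank ∂_4 = 0 ⇒ b_3 = 3 − 3 − 0 = 0. So H_3 ≅ 0.

b_0 = 2, b_1 = 1, b_2 = 0, b_3 = 0.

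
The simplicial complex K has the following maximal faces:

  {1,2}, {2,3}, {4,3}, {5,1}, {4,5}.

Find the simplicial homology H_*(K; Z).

H_0 = Z,  H_1 = Z.

Order the vertices as 1 < 2 < 3 < 4 < 5. Listing each simplex with vertices in this order, K has dimension 1 with simplices:

  0-simplices (5): [1], [2], [3], [4], [5]
  1-simplices (5): [1,2], [1,5], [2,3], [3,4], [4,5]

so the chain groups are C_0 ≅ Z^5, C_1 ≅ Z^5.

∂_1: C_1 → C_0 sends each edge [p,q] (with p < q) to q − p.
The resulting 5×5 matrix has rank 4, and its Smith normal form has invariant factors (1,1,1,1).

Computing H_k = (kernel of ∂_k) / (image of ∂_{k+1}):

  H_0: rank C_0 − rank ∂_1 = 5 − 4 = 1, and the invariant factors of ∂_1 are all 1, so H_0 ≅ Z.
  H_1: rank ker ∂_1 − rank ∂_2 = (5 − 4) − 0 = 1, and there is no ∂_2, so H_1 ≅ Z.

As a check, the Euler characteristic is 5 − 5 = 0, which agrees with 1 − 1 = 0.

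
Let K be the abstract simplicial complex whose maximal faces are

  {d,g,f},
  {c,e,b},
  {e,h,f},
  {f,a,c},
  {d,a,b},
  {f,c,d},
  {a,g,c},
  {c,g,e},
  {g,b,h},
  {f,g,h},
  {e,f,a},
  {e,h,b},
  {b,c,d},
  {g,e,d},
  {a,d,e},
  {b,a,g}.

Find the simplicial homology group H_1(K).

Order the vertices as a < b < c < d < e < f < g < h. Listing each simplex with vertices in this order, K has dimension 2 with simplices:

  0-simplices (8): a, b, c, d, e, f, g, h
  1-simplices (24): ab, ac, ad, ae, af, ag, bc, bd, be, bg, bh, cd, ce, cf, cg, de, df, dg, ef, eg, eh, fg, fh, gh
  2-simplices (16): abd, abg, acf, acg, ade, aef, bcd, bce, beh, bgh, cdf, ceg, deg, dfg, efh, fgh

Hence C_0 ≅ Z^8, C_1 ≅ Z^24, C_2 ≅ Z^16.

The boundary map ∂_1: C_1 → C_0 sends each edge [p,q] (with p < q) to q − p. For instance
  ∂cg = g − c.
The 8×24 boundary matrix has rank 7 and Smith normal form diag(1,1,1,1,1,1,1).

Boundary ∂_2: C_2 → C_1 acts by ∂[p,q,r] = [q,r] − [p,r] + [p,q]. For instance
  ∂deg = eg − dg + de,
  ∂bcd = cd − bd + bc.
The 24×16 boundary matrix has rank 15 and Smith normal form diag(1,1,1,1,1,1,1,1,1,1,1,1,1,1,1).

Computing H_k = (kernel of ∂_k) / (image of ∂_{k+1}):

  H_1: rank ker ∂_1 − rank ∂_2 = (24 − 7) − 15 = 2, and the invariant factors of ∂_2 are all 1, so H_1 ≅ Z^2.

(K is a triangulation of the torus T^2.)

H_1 = Z^2.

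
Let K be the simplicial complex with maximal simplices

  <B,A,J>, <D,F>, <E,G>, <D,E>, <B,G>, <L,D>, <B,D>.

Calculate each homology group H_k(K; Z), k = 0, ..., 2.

Fix the vertex order A < B < D < E < F < G < J < L and write every simplex with vertices in increasing order. Then dim K = 2 and the simplices of K are:

  0-simplices (8): A, B, D, E, F, G, J, L
  1-simplices (9): AB, AJ, BD, BG, BJ, DE, DF, DL, EG
  2-simplices (1): ABJ

Hence C_0 ≅ Z^8, C_1 ≅ Z^9, C_2 ≅ Z^1.

∂_1: C_1 → C_0 is given by ∂[p,q] = [q] − [p].
This gives a 8×9 integer matrix of rank 7; reducing to Smith normal form yields diagonal entries (1,1,1,1,1,1,1).

The boundary map ∂_2: C_2 → C_1 maps a triangle to the signed sum of its edges. For instance
  ∂ABJ = BJ − AJ + AB.
This gives a 9×1 integer matrix of rank 1; reducing to Smith normal form yields diagonal entries (1).

Computing H_k = (kernel of ∂_k) / (image of ∂_{k+1}):

  H_0: rank C_0 − rank ∂_1 = 8 − 7 = 1, and the invariant factors of ∂_1 are all 1, so H_0 = Z.
  H_1: rank ker ∂_1 − rank ∂_2 = (9 − 7) − 1 = 1, and the invariant factors of ∂_2 are all 1, so H_1 = Z.
  H_2: rank ker ∂_2 − rank ∂_3 = (1 − 1) − 0 = 0, and there is no ∂_3, so H_2 = 0.

As a check, the Euler characteristic is 8 − 9 + 1 = 0, which agrees with 1 − 1 + 0 = 0.

H_0 = Z,  H_1 = Z,  H_2 = 0.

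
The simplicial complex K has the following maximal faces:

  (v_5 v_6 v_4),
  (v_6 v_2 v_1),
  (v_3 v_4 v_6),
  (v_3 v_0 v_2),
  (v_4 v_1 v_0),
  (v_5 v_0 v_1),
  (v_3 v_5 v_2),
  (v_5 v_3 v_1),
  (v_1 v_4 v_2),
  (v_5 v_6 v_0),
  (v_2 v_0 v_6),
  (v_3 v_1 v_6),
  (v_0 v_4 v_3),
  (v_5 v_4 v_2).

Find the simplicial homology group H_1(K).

H_1 ≅ Z^2.

Order the vertices as v_0 < v_1 < v_2 < v_3 < v_4 < v_5 < v_6. Listing each simplex with vertices in this order, K has dimension 2 with simplices:

  0-simplices (7): [v_0], [v_1], [v_2], [v_3], [v_4], [v_5], [v_6]
  1-simplices (21): (21 of them)
  2-simplices (14): (14 of them)

giving chain groups C_0 ≅ Z^7, C_1 ≅ Z^21, C_2 ≅ Z^14.

Boundary ∂_1: C_1 → C_0 maps an edge to its endpoints' difference, ∂[p,q] = q − p. For instance
  ∂[v_0,v_5] = [v_5] − [v_0].
The resulting 7×21 matrix has rank 6, and its Smith normal form has invariant factors (1,1,1,1,1,1).

The boundary map ∂_2: C_2 → C_1 acts by ∂[p,q,r] = [q,r] − [p,r] + [p,q]. For instance
  ∂[v_0,v_5,v_6] = [v_5,v_6] − [v_0,v_6] + [v_0,v_5],
  ∂[v_0,v_3,v_4] = [v_3,v_4] − [v_0,v_4] + [v_0,v_3].
This gives a 21×14 integer matrix of rank 13; reducing to Smith normal form yields diagonal entries (1,1,1,1,1,1,1,1,1,1,1,1,1).

From H_k ≅ ker(∂_k) / im(∂_{k+1}) we obtain:

  H_1: rank ker ∂_1 − rank ∂_2 = (21 − 6) − 13 = 2, and the invariant factors of ∂_2 are all 1, so H_1 ≅ Z^2.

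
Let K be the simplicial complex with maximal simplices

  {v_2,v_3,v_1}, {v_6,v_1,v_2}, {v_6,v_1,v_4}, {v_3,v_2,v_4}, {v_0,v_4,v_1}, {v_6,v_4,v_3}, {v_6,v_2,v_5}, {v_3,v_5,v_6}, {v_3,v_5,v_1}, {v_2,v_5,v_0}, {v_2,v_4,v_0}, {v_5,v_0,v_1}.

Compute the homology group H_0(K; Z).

H_0 = Z.

Fix the vertex order v_0 < v_1 < v_2 < v_3 < v_4 < v_5 < v_6 and write every simplex with vertices in increasing order. Then dim K = 2 and the simplices of K are:

  0-simplices (7): [v_0], [v_1], [v_2], [v_3], [v_4], [v_5], [v_6]
  1-simplices (18): (18 of them)
  2-simplices (12): (12 of them)

so the chain groups are C_0 ≅ Z^7, C_1 ≅ Z^18, C_2 ≅ Z^12.

Boundary ∂_1: C_1 → C_0 sends each edge [p,q] (with p < q) to q − p. For instance
  ∂[v_1,v_3] = [v_3] − [v_1].
As a 7×18 matrix over Z this has rank 6, with invariant factors (1,1,1,1,1,1).

Boundary ∂_2: C_2 → C_1 acts by ∂[p,q,r] = [q,r] − [p,r] + [p,q]. For instance
  ∂[v_1,v_2,v_3] = [v_2,v_3] − [v_1,v_3] + [v_1,v_2],
  ∂[v_1,v_2,v_6] = [v_2,v_6] − [v_1,v_6] + [v_1,v_2].
As a 18×12 matrix over Z this has rank 12, with invariant factors (1,1,1,1,1,1,1,1,1,1,1,2).

Reading off H_k = ker ∂_k / im ∂_{k+1}:

  H_0: rank C_0 − rank ∂_1 = 7 − 6 = 1, and the invariant factors of ∂_1 are all 1, so H_0 = Z.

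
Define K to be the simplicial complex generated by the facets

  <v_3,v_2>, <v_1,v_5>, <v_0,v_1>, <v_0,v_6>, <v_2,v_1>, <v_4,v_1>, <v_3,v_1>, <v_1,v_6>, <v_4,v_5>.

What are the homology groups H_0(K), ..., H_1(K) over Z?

Take the total order v_0 < v_1 < v_2 < v_3 < v_4 < v_5 < v_6 on the vertex set. Then K (dimension 1) consists of the simplices:

  0-simplices (7): [v_0], [v_1], [v_2], [v_3], [v_4], [v_5], [v_6]
  1-simplices (9): [v_0,v_1], [v_0,v_6], [v_1,v_2], [v_1,v_3], [v_1,v_4], [v_1,v_5], [v_1,v_6], [v_2,v_3], [v_4,v_5]

so the chain groups are C_0 ≅ Z^7, C_1 ≅ Z^9.

∂_1: C_1 → C_0 maps an edge to its endpoints' difference, ∂[p,q] = q − p. For instance
  ∂[v_0,v_1] = [v_1] − [v_0].
The 7×9 boundary matrix has rank 6 and Smith normal form diag(1,1,1,1,1,1).

Computing H_k = (kernel of ∂_k) / (image of ∂_{k+1}):

  H_0: rank C_0 − rank ∂_1 = 7 − 6 = 1, and the invariant factors of ∂_1 are all 1, so H_0 = Z.
  H_1: rank ker ∂_1 − rank ∂_2 = (9 − 6) − 0 = 3, and there is no ∂_2, so H_1 = Z^3.

H_0 ≅ Z,  H_1 ≅ Z^3.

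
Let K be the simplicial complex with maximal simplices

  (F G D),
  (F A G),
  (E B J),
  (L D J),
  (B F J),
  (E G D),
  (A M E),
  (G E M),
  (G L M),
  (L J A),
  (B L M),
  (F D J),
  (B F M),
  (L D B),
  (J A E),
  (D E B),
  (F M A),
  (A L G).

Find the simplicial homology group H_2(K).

Take the total order A < B < D < E < F < G < J < L < M on the vertex set. Then K (dimension 2) consists of the simplices:

  0-simplices (9): A, B, D, E, F, G, J, L, M
  1-simplices (27): AE, AF, AG, AJ, AL, AM, BD, BE, BF, BJ, BL, BM, DE, DF, DG, DJ, DL, EG, EJ, EM, FG, FJ, FM, GL, GM, JL, LM
  2-simplices (18): AEJ, AEM, AFG, AFM, AGL, AJL, BDE, BDL, BEJ, BFJ, BFM, BLM, DEG, DFG, DFJ, DJL, EGM, GLM

Hence C_0 ≅ Z^9, C_1 ≅ Z^27, C_2 ≅ Z^18.

The boundary map ∂_1: C_1 → C_0 sends each edge [p,q] (with p < q) to q − p.
This gives a 9×27 integer matrix of rank 8; reducing to Smith normal form yields diagonal entries (1,1,1,1,1,1,1,1).

Boundary ∂_2: C_2 → C_1 acts by ∂[p,q,r] = [q,r] − [p,r] + [p,q]. For instance
  ∂DJL = JL − DL + DJ,
  ∂DEG = EG − DG + DE.
This gives a 27×18 integer matrix of rank 18; reducing to Smith normal form yields diagonal entries (1,1,1,1,1,1,1,1,1,1,1,1,1,1,1,1,1,2).

Reading off H_k = ker ∂_k / im ∂_{k+1}:

  H_2: rank ker ∂_2 − rank ∂_3 = (18 − 18) − 0 = 0, and there is no ∂_3, so H_2 ≅ 0.

(K is a triangulation of the Klein bottle.)

H_2 ≅ 0.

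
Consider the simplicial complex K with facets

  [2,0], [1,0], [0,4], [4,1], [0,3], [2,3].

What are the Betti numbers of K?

b_0 = 1, b_1 = 2.

Order the vertices as 0 < 1 < 2 < 3 < 4. Listing each simplex with vertices in this order, K has dimension 1 with simplices:

  0-simplices (5): [0], [1], [2], [3], [4]
  1-simplices (6): [0,1], [0,2], [0,3], [0,4], [1,4], [2,3]

giving chain groups C_0 ≅ Z^5, C_1 ≅ Z^6.

The boundary map ∂_1: C_1 → C_0 is given by ∂[p,q] = [q] − [p]. For instance
  ∂[0,1] = [1] − [0].
This gives a 5×6 integer matrix of rank 4; reducing to Smith normal form yields diagonal entries (1,1,1,1).

Reading off H_k = ker ∂_k / im ∂_{k+1}:

  H_0: rank C_0 − rank ∂_1 = 5 − 4 = 1, and the invariant factors of ∂_1 are all 1, so H_0 = Z.
  H_1: rank ker ∂_1 − rank ∂_2 = (6 − 4) − 0 = 2, and there is no ∂_2, so H_1 = Z^2.

As a check, the Euler characteristic is 5 − 6 = -1, which agrees with 1 − 2 = -1.

Hence the Betti numbers are b_0 = 1, b_1 = 2.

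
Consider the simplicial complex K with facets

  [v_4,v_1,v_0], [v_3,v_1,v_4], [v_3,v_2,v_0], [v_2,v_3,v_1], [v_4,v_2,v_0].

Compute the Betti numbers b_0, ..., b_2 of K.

b_0 = 1, b_1 = 1, b_2 = 0.

We work with the vertex ordering v_0 < v_1 < v_2 < v_3 < v_4. The simplices of K, each written with vertices in increasing order, are:

  0-simplices (5): [v_0], [v_1], [v_2], [v_3], [v_4]
  1-simplices (10): [v_0,v_1], [v_0,v_2], [v_0,v_3], [v_0,v_4], [v_1,v_2], [v_1,v_3], [v_1,v_4], [v_2,v_3], [v_2,v_4], [v_3,v_4]
  2-simplices (5): [v_0,v_1,v_4], [v_0,v_2,v_3], [v_0,v_2,v_4], [v_1,v_2,v_3], [v_1,v_3,v_4]

Hence C_0 ≅ Z^5, C_1 ≅ Z^10, C_2 ≅ Z^5.

The boundary map ∂_1: C_1 → C_0 sends each edge [p,q] (with p < q) to q − p. For instance
  ∂[v_0,v_3] = [v_3] − [v_0].
As a 5×10 matrix over Z this has rank 4, with invariant factors (1,1,1,1).

Boundary ∂_2: C_2 → C_1 maps a triangle to the signed sum of its edges. For instance
  ∂[v_0,v_2,v_3] = [v_2,v_3] − [v_0,v_3] + [v_0,v_2],
  ∂[v_0,v_2,v_4] = [v_2,v_4] − [v_0,v_4] + [v_0,v_2].
This gives a 10×5 integer matrix of rank 5; reducing to Smith normal form yields diagonal entries (1,1,1,1,1).

Computing H_k = (kernel of ∂_k) / (image of ∂_{k+1}):

  H_0: rank C_0 − rank ∂_1 = 5 − 4 = 1, and the invariant factors of ∂_1 are all 1, so H_0 ≅ Z.
  H_1: rank ker ∂_1 − rank ∂_2 = (10 − 4) − 5 = 1, and the invariant factors of ∂_2 are all 1, so H_1 ≅ Z.
  H_2: rank ker ∂_2 − rank ∂_3 = (5 − 5) − 0 = 0, and there is no ∂_3, so H_2 ≅ 0.

As a check, the Euler characteristic is 5 − 10 + 5 = 0, which agrees with 1 − 1 + 0 = 0.

Hence the Betti numbers are b_0 = 1, b_1 = 1, b_2 = 0.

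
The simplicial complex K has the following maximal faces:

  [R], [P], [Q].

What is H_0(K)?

Take the total order P < Q < R on the vertex set. Then K (dimension 0) consists of the simplices:

  0-simplices (3): P, Q, R

so the chain groups are C_0 ≅ Z^3.

Now H_k = ker ∂_k / im ∂_{k+1}, so:

  H_0: rank C_0 − rank ∂_1 = 3 − 0 = 3, and there is no ∂_1, so H_0 = Z^3.

H_0 = Z^3.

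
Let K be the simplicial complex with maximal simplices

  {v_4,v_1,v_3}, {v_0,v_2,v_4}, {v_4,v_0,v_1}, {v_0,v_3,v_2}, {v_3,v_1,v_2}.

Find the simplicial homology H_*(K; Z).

H_0 ≅ Z,  H_1 ≅ Z,  H_2 = 0.

Take the total order v_0 < v_1 < v_2 < v_3 < v_4 on the vertex set. Then K (dimension 2) consists of the simplices:

  0-simplices (5): [v_0], [v_1], [v_2], [v_3], [v_4]
  1-simplices (10): [v_0,v_1], [v_0,v_2], [v_0,v_3], [v_0,v_4], [v_1,v_2], [v_1,v_3], [v_1,v_4], [v_2,v_3], [v_2,v_4], [v_3,v_4]
  2-simplices (5): [v_0,v_1,v_4], [v_0,v_2,v_3], [v_0,v_2,v_4], [v_1,v_2,v_3], [v_1,v_3,v_4]

Hence C_0 ≅ Z^5, C_1 ≅ Z^10, C_2 ≅ Z^5.

The boundary map ∂_1: C_1 → C_0 maps an edge to its endpoints' difference, ∂[p,q] = q − p. For instance
  ∂[v_0,v_3] = [v_3] − [v_0].
The resulting 5×10 matrix has rank 4, and its Smith normal form has invariant factors (1,1,1,1).

The boundary map ∂_2: C_2 → C_1 maps a triangle to the signed sum of its edges. For instance
  ∂[v_1,v_2,v_3] = [v_2,v_3] − [v_1,v_3] + [v_1,v_2],
  ∂[v_0,v_2,v_3] = [v_2,v_3] − [v_0,v_3] + [v_0,v_2].
This gives a 10×5 integer matrix of rank 5; reducing to Smith normal form yields diagonal entries (1,1,1,1,1).

Reading off H_k = ker ∂_k / im ∂_{k+1}:

  H_0: rank C_0 − rank ∂_1 = 5 − 4 = 1, and the invariant factors of ∂_1 are all 1, so H_0 ≅ Z.
  H_1: rank ker ∂_1 − rank ∂_2 = (10 − 4) − 5 = 1, and the invariant factors of ∂_2 are all 1, so H_1 ≅ Z.
  H_2: rank ker ∂_2 − rank ∂_3 = (5 − 5) − 0 = 0, and there is no ∂_3, so H_2 ≅ 0.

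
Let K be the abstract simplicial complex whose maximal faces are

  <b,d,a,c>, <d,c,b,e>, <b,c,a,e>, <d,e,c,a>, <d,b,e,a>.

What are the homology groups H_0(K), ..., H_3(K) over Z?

H_0 = Z,  H_1 = 0,  H_2 = 0,  H_3 = Z.

Order the vertices as a < b < c < d < e. Listing each simplex with vertices in this order, K has dimension 3 with simplices:

  0-simplices (5): a, b, c, d, e
  1-simplices (10): ab, ac, ad, ae, bc, bd, be, cd, ce, de
  2-simplices (10): abc, abd, abe, acd, ace, ade, bcd, bce, bde, cde
  3-simplices (5): abcd, abce, abde, acde, bcde

so the chain groups are C_0 ≅ Z^5, C_1 ≅ Z^10, C_2 ≅ Z^10, C_3 ≅ Z^5.

The boundary map ∂_1: C_1 → C_0 sends each edge [p,q] (with p < q) to q − p. For instance
  ∂cd = d − c.
This gives a 5×10 integer matrix of rank 4; reducing to Smith normal form yields diagonal entries (1,1,1,1).

The boundary map ∂_2: C_2 → C_1 sends each 2-simplex [p,q,r] to [q,r] − [p,r] + [p,q]. For instance
  ∂acd = cd − ad + ac,
  ∂ade = de − ae + ad.
The 10×10 boundary matrix has rank 6 and Smith normal form diag(1,1,1,1,1,1).

∂_3: C_3 → C_2 sends each 3-simplex σ to the alternating sum Σ_i (−1)^i (σ with its i-th vertex removed). For instance
  ∂abcd = bcd − acd + abd − abc,
  ∂abde = bde − ade + abe − abd.
The resulting 10×5 matrix has rank 4, and its Smith normal form has invariant factors (1,1,1,1).

Now H_k = ker ∂_k / im ∂_{k+1}, so:

  H_0: rank C_0 − rank ∂_1 = 5 − 4 = 1, and the invariant factors of ∂_1 are all 1, so H_0 ≅ Z.
  H_1: rank ker ∂_1 − rank ∂_2 = (10 − 4) − 6 = 0, and the invariant factors of ∂_2 are all 1, so H_1 ≅ 0.
  H_2: rank ker ∂_2 − rank ∂_3 = (10 − 6) − 4 = 0, and the invariant factors of ∂_3 are all 1, so H_2 ≅ 0.
  H_3: rank ker ∂_3 − rank ∂_4 = (5 − 4) − 0 = 1, and there is no ∂_4, so H_3 ≅ Z.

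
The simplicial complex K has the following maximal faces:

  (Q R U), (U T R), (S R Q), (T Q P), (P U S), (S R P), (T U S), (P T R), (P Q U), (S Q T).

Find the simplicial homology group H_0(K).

H_0 ≅ Z.

Order the vertices as P < Q < R < S < T < U. Listing each simplex with vertices in this order, K has dimension 2 with simplices:

  0-simplices (6): P, Q, R, S, T, U
  1-simplices (15): PQ, PR, PS, PT, PU, QR, QS, QT, QU, RS, RT, RU, ST, SU, TU
  2-simplices (10): PQT, PQU, PRS, PRT, PSU, QRS, QRU, QST, RTU, STU

so the chain groups are C_0 ≅ Z^6, C_1 ≅ Z^15, C_2 ≅ Z^10.

∂_1: C_1 → C_0 sends each edge [p,q] (with p < q) to q − p.
This gives a 6×15 integer matrix of rank 5; reducing to Smith normal form yields diagonal entries (1,1,1,1,1).

The boundary map ∂_2: C_2 → C_1 acts by ∂[p,q,r] = [q,r] − [p,r] + [p,q]. For instance
  ∂PRS = RS − PS + PR,
  ∂QST = ST − QT + QS.
The 15×10 boundary matrix has rank 10 and Smith normal form diag(1,1,1,1,1,1,1,1,1,2).

From H_k ≅ ker(∂_k) / im(∂_{k+1}) we obtain:

  H_0: rank C_0 − rank ∂_1 = 6 − 5 = 1, and the invariant factors of ∂_1 are all 1, so H_0 = Z.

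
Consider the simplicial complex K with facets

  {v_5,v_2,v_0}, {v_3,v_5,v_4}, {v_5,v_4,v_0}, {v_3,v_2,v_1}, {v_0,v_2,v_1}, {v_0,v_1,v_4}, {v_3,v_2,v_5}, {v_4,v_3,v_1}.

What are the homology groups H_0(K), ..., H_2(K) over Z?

H_0 ≅ Z,  H_1 = 0,  H_2 ≅ Z.

Order the vertices as v_0 < v_1 < v_2 < v_3 < v_4 < v_5. Listing each simplex with vertices in this order, K has dimension 2 with simplices:

  0-simplices (6): [v_0], [v_1], [v_2], [v_3], [v_4], [v_5]
  1-simplices (12): [v_0,v_1], [v_0,v_2], [v_0,v_4], [v_0,v_5], [v_1,v_2], [v_1,v_3], [v_1,v_4], [v_2,v_3], [v_2,v_5], [v_3,v_4], [v_3,v_5], [v_4,v_5]
  2-simplices (8): [v_0,v_1,v_2], [v_0,v_1,v_4], [v_0,v_2,v_5], [v_0,v_4,v_5], [v_1,v_2,v_3], [v_1,v_3,v_4], [v_2,v_3,v_5], [v_3,v_4,v_5]

so the chain groups are C_0 ≅ Z^6, C_1 ≅ Z^12, C_2 ≅ Z^8.

∂_1: C_1 → C_0 is given by ∂[p,q] = [q] − [p].
As a 6×12 matrix over Z this has rank 5, with invariant factors (1,1,1,1,1).

Boundary ∂_2: C_2 → C_1 acts by ∂[p,q,r] = [q,r] − [p,r] + [p,q]. For instance
  ∂[v_0,v_1,v_4] = [v_1,v_4] − [v_0,v_4] + [v_0,v_1],
  ∂[v_2,v_3,v_5] = [v_3,v_5] − [v_2,v_5] + [v_2,v_3].
This gives a 12×8 integer matrix of rank 7; reducing to Smith normal form yields diagonal entries (1,1,1,1,1,1,1).

Now H_k = ker ∂_k / im ∂_{k+1}, so:

  H_0: rank C_0 − rank ∂_1 = 6 − 5 = 1, and the invariant factors of ∂_1 are all 1, so H_0 = Z.
  H_1: rank ker ∂_1 − rank ∂_2 = (12 − 5) − 7 = 0, and the invariant factors of ∂_2 are all 1, so H_1 = 0.
  H_2: rank ker ∂_2 − rank ∂_3 = (8 − 7) − 0 = 1, and there is no ∂_3, so H_2 = Z.

(K is a triangulation of the 2-sphere S^2.)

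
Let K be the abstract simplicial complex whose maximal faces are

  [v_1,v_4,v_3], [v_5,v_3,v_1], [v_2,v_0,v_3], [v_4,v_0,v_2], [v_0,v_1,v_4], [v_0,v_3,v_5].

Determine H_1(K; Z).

H_1 ≅ Z.

Order the vertices as v_0 < v_1 < v_2 < v_3 < v_4 < v_5. Listing each simplex with vertices in this order, K has dimension 2 with simplices:

  0-simplices (6): [v_0], [v_1], [v_2], [v_3], [v_4], [v_5]
  1-simplices (12): [v_0,v_1], [v_0,v_2], [v_0,v_3], [v_0,v_4], [v_0,v_5], [v_1,v_3], [v_1,v_4], [v_1,v_5], [v_2,v_3], [v_2,v_4], [v_3,v_4], [v_3,v_5]
  2-simplices (6): [v_0,v_1,v_4], [v_0,v_2,v_3], [v_0,v_2,v_4], [v_0,v_3,v_5], [v_1,v_3,v_4], [v_1,v_3,v_5]

so the chain groups are C_0 ≅ Z^6, C_1 ≅ Z^12, C_2 ≅ Z^6.

The boundary map ∂_1: C_1 → C_0 maps an edge to its endpoints' difference, ∂[p,q] = q − p. For instance
  ∂[v_3,v_5] = [v_5] − [v_3].
As a 6×12 matrix over Z this has rank 5, with invariant factors (1,1,1,1,1).

∂_2: C_2 → C_1 acts by ∂[p,q,r] = [q,r] − [p,r] + [p,q]. For instance
  ∂[v_0,v_1,v_4] = [v_1,v_4] − [v_0,v_4] + [v_0,v_1],
  ∂[v_0,v_2,v_4] = [v_2,v_4] − [v_0,v_4] + [v_0,v_2].
As a 12×6 matrix over Z this has rank 6, with invariant factors (1,1,1,1,1,1).

Now H_k = ker ∂_k / im ∂_{k+1}, so:

  H_1: rank ker ∂_1 − rank ∂_2 = (12 − 5) − 6 = 1, and the invariant factors of ∂_2 are all 1, so H_1 = Z.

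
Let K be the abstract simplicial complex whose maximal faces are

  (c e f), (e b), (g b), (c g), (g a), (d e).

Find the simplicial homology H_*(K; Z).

H_0 ≅ Z,  H_1 ≅ Z,  H_2 = 0.

Order the vertices as a < b < c < d < e < f < g. Listing each simplex with vertices in this order, K has dimension 2 with simplices:

  0-simplices (7): a, b, c, d, e, f, g
  1-simplices (8): ag, be, bg, ce, cf, cg, de, ef
  2-simplices (1): cef

Hence C_0 ≅ Z^7, C_1 ≅ Z^8, C_2 ≅ Z^1.

∂_1: C_1 → C_0 maps an edge to its endpoints' difference, ∂[p,q] = q − p. For instance
  ∂de = e − d.
The resulting 7×8 matrix has rank 6, and its Smith normal form has invariant factors (1,1,1,1,1,1).

Boundary ∂_2: C_2 → C_1 maps a triangle to the signed sum of its edges. For instance
  ∂cef = ef − cf + ce.
This gives a 8×1 integer matrix of rank 1; reducing to Smith normal form yields diagonal entries (1).

Computing H_k = (kernel of ∂_k) / (image of ∂_{k+1}):

  H_0: rank C_0 − rank ∂_1 = 7 − 6 = 1, and the invariant factors of ∂_1 are all 1, so H_0 ≅ Z.
  H_1: rank ker ∂_1 − rank ∂_2 = (8 − 6) − 1 = 1, and the invariant factors of ∂_2 are all 1, so H_1 ≅ Z.
  H_2: rank ker ∂_2 − rank ∂_3 = (1 − 1) − 0 = 0, and there is no ∂_3, so H_2 ≅ 0.

As a check, the Euler characteristic is 7 − 8 + 1 = 0, which agrees with 1 − 1 + 0 = 0.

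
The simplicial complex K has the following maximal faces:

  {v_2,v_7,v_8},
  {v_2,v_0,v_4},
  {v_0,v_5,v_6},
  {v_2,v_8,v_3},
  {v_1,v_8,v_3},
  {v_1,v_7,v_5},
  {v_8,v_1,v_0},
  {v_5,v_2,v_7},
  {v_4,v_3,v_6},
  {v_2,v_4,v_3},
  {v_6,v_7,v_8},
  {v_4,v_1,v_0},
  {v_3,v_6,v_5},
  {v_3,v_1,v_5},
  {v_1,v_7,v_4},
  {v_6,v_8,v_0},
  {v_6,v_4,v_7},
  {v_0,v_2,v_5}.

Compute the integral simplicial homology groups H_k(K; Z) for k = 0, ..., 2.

H_0 ≅ Z,  H_1 ≅ Z^2,  H_2 ≅ Z.

We work with the vertex ordering v_0 < v_1 < v_2 < v_3 < v_4 < v_5 < v_6 < v_7 < v_8. The simplices of K, each written with vertices in increasing order, are:

  0-simplices (9): [v_0], [v_1], [v_2], [v_3], [v_4], [v_5], [v_6], [v_7], [v_8]
  1-simplices (27): (27 of them)
  2-simplices (18): (18 of them)

giving chain groups C_0 ≅ Z^9, C_1 ≅ Z^27, C_2 ≅ Z^18.

∂_1: C_1 → C_0 maps an edge to its endpoints' difference, ∂[p,q] = q − p. For instance
  ∂[v_0,v_6] = [v_6] − [v_0].
This gives a 9×27 integer matrix of rank 8; reducing to Smith normal form yields diagonal entries (1,1,1,1,1,1,1,1).

Boundary ∂_2: C_2 → C_1 maps a triangle to the signed sum of its edges. For instance
  ∂[v_0,v_2,v_5] = [v_2,v_5] − [v_0,v_5] + [v_0,v_2],
  ∂[v_0,v_2,v_4] = [v_2,v_4] − [v_0,v_4] + [v_0,v_2].
As a 27×18 matrix over Z this has rank 17, with invariant factors (1,1,1,1,1,1,1,1,1,1,1,1,1,1,1,1,1).

Computing H_k = (kernel of ∂_k) / (image of ∂_{k+1}):

  H_0: rank C_0 − rank ∂_1 = 9 − 8 = 1, and the invariant factors of ∂_1 are all 1, so H_0 = Z.
  H_1: rank ker ∂_1 − rank ∂_2 = (27 − 8) − 17 = 2, and the invariant factors of ∂_2 are all 1, so H_1 = Z^2.
  H_2: rank ker ∂_2 − rank ∂_3 = (18 − 17) − 0 = 1, and there is no ∂_3, so H_2 = Z.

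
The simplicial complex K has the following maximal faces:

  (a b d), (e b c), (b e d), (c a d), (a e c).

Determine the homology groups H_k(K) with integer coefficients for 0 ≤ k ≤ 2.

H_0 ≅ Z,  H_1 ≅ Z,  H_2 = 0.

Order the vertices as a < b < c < d < e. Listing each simplex with vertices in this order, K has dimension 2 with simplices:

  0-simplices (5): a, b, c, d, e
  1-simplices (10): ab, ac, ad, ae, bc, bd, be, cd, ce, de
  2-simplices (5): abd, acd, ace, bce, bde

giving chain groups C_0 ≅ Z^5, C_1 ≅ Z^10, C_2 ≅ Z^5.

∂_1: C_1 → C_0 sends each edge [p,q] (with p < q) to q − p. For instance
  ∂cd = d − c.
The resulting 5×10 matrix has rank 4, and its Smith normal form has invariant factors (1,1,1,1).

∂_2: C_2 → C_1 acts by ∂[p,q,r] = [q,r] − [p,r] + [p,q]. For instance
  ∂acd = cd − ad + ac,
  ∂ace = ce − ae + ac.
As a 10×5 matrix over Z this has rank 5, with invariant factors (1,1,1,1,1).

Computing H_k = (kernel of ∂_k) / (image of ∂_{k+1}):

  H_0: rank C_0 − rank ∂_1 = 5 − 4 = 1, and the invariant factors of ∂_1 are all 1, so H_0 ≅ Z.
  H_1: rank ker ∂_1 − rank ∂_2 = (10 − 4) − 5 = 1, and the invariant factors of ∂_2 are all 1, so H_1 ≅ Z.
  H_2: rank ker ∂_2 − rank ∂_3 = (5 − 5) − 0 = 0, and there is no ∂_3, so H_2 ≅ 0.

(K is a triangulation of the Möbius band.)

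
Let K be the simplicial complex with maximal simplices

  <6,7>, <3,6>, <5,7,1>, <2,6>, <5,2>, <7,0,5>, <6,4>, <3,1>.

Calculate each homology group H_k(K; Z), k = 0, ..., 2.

We work with the vertex ordering 0 < 1 < 2 < 3 < 4 < 5 < 6 < 7. The simplices of K, each written with vertices in increasing order, are:

  0-simplices (8): [0], [1], [2], [3], [4], [5], [6], [7]
  1-simplices (11): [0,5], [0,7], [1,3], [1,5], [1,7], [2,5], [2,6], [3,6], [4,6], [5,7], [6,7]
  2-simplices (2): [0,5,7], [1,5,7]

giving chain groups C_0 ≅ Z^8, C_1 ≅ Z^11, C_2 ≅ Z^2.

The boundary map ∂_1: C_1 → C_0 maps an edge to its endpoints' difference, ∂[p,q] = q − p.
The 8×11 boundary matrix has rank 7 and Smith normal form diag(1,1,1,1,1,1,1).

∂_2: C_2 → C_1 sends each 2-simplex [p,q,r] to [q,r] − [p,r] + [p,q]. For instance
  ∂[0,5,7] = [5,7] − [0,7] + [0,5],
  ∂[1,5,7] = [5,7] − [1,7] + [1,5].
As a 11×2 matrix over Z this has rank 2, with invariant factors (1,1).

Computing H_k = (kernel of ∂_k) / (image of ∂_{k+1}):

  H_0: rank C_0 − rank ∂_1 = 8 − 7 = 1, and the invariant factors of ∂_1 are all 1, so H_0 ≅ Z.
  H_1: rank ker ∂_1 − rank ∂_2 = (11 − 7) − 2 = 2, and the invariant factors of ∂_2 are all 1, so H_1 ≅ Z^2.
  H_2: rank ker ∂_2 − rank ∂_3 = (2 − 2) − 0 = 0, and there is no ∂_3, so H_2 ≅ 0.

H_0 = Z,  H_1 = Z^2,  H_2 = 0.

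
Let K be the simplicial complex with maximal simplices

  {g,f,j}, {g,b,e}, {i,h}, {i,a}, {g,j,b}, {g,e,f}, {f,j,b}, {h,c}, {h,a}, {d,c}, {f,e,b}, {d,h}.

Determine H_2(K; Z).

We work with the vertex ordering a < b < c < d < e < f < g < h < i < j. The simplices of K, each written with vertices in increasing order, are:

  0-simplices (10): a, b, c, d, e, f, g, h, i, j
  1-simplices (15): ah, ai, be, bf, bg, bj, cd, ch, dh, ef, eg, fg, fj, gj, hi
  2-simplices (6): bef, beg, bfj, bgj, efg, fgj

Hence C_0 ≅ Z^10, C_1 ≅ Z^15, C_2 ≅ Z^6.

∂_1: C_1 → C_0 maps an edge to its endpoints' difference, ∂[p,q] = q − p. For instance
  ∂ai = i − a.
As a 10×15 matrix over Z this has rank 8, with invariant factors (1,1,1,1,1,1,1,1).

∂_2: C_2 → C_1 sends each 2-simplex [p,q,r] to [q,r] − [p,r] + [p,q]. For instance
  ∂beg = eg − bg + be,
  ∂efg = fg − eg + ef.
This gives a 15×6 integer matrix of rank 5; reducing to Smith normal form yields diagonal entries (1,1,1,1,1).

From H_k ≅ ker(∂_k) / im(∂_{k+1}) we obtain:

  H_2: rank ker ∂_2 − rank ∂_3 = (6 − 5) − 0 = 1, and there is no ∂_3, so H_2 ≅ Z.

(K is a triangulation of the disjoint union of the 2-sphere S^2 and a wedge of 2 circles.)

H_2 = Z.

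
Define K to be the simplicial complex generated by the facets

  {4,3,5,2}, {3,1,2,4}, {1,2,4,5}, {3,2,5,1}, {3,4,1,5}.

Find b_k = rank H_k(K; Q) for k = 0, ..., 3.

b_0 = 1, b_1 = 0, b_2 = 0, b_3 = 1.

Order the vertices as 1 < 2 < 3 < 4 < 5. Listing each simplex with vertices in this order, K has dimension 3 with simplices:

  0-simplices (5): [1], [2], [3], [4], [5]
  1-simplices (10): [1,2], [1,3], [1,4], [1,5], [2,3], [2,4], [2,5], [3,4], [3,5], [4,5]
  2-simplices (10): [1,2,3], [1,2,4], [1,2,5], [1,3,4], [1,3,5], [1,4,5], [2,3,4], [2,3,5], [2,4,5], [3,4,5]
  3-simplices (5): [1,2,3,4], [1,2,3,5], [1,2,4,5], [1,3,4,5], [2,3,4,5]

giving chain groups C_0 ≅ Z^5, C_1 ≅ Z^10, C_2 ≅ Z^10, C_3 ≅ Z^5.

The boundary map ∂_1: C_1 → C_0 maps an edge to its endpoints' difference, ∂[p,q] = q − p. For instance
  ∂[1,5] = [5] − [1].
This gives a 5×10 integer matrix of rank 4; reducing to Smith normal form yields diagonal entries (1,1,1,1).

Boundary ∂_2: C_2 → C_1 acts by ∂[p,q,r] = [q,r] − [p,r] + [p,q]. For instance
  ∂[1,2,5] = [2,5] − [1,5] + [1,2],
  ∂[1,3,5] = [3,5] − [1,5] + [1,3].
The resulting 10×10 matrix has rank 6, and its Smith normal form has invariant factors (1,1,1,1,1,1).

Boundary ∂_3: C_3 → C_2 sends each 3-simplex σ to the alternating sum Σ_i (−1)^i (σ with its i-th vertex removed). For instance
  ∂[1,2,3,5] = [2,3,5] − [1,3,5] + [1,2,5] − [1,2,3],
  ∂[1,3,4,5] = [3,4,5] − [1,4,5] + [1,3,5] − [1,3,4].
The resulting 10×5 matrix has rank 4, and its Smith normal form has invariant factors (1,1,1,1).

Computing H_k = (kernel of ∂_k) / (image of ∂_{k+1}):

  H_0: rank C_0 − rank ∂_1 = 5 − 4 = 1, and the invariant factors of ∂_1 are all 1, so H_0 = Z.
  H_1: rank ker ∂_1 − rank ∂_2 = (10 − 4) − 6 = 0, and the invariant factors of ∂_2 are all 1, so H_1 = 0.
  H_2: rank ker ∂_2 − rank ∂_3 = (10 − 6) − 4 = 0, and the invariant factors of ∂_3 are all 1, so H_2 = 0.
  H_3: rank ker ∂_3 − rank ∂_4 = (5 − 4) − 0 = 1, and there is no ∂_4, so H_3 = Z.

As a check, the Euler characteristic is 5 − 10 + 10 − 5 = 0, which agrees with 1 − 0 + 0 − 1 = 0.

Hence the Betti numbers are b_0 = 1, b_1 = 0, b_2 = 0, b_3 = 1.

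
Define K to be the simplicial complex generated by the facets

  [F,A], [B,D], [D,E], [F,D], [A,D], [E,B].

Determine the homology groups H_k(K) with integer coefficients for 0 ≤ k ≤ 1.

Fix the vertex order A < B < D < E < F and write every simplex with vertices in increasing order. Then dim K = 1 and the simplices of K are:

  0-simplices (5): A, B, D, E, F
  1-simplices (6): AD, AF, BD, BE, DE, DF

Hence C_0 ≅ Z^5, C_1 ≅ Z^6.

The boundary map ∂_1: C_1 → C_0 is given by ∂[p,q] = [q] − [p]. For instance
  ∂DE = E − D.
The resulting 5×6 matrix has rank 4, and its Smith normal form has invariant factors (1,1,1,1).

Computing H_k = (kernel of ∂_k) / (image of ∂_{k+1}):

  H_0: rank C_0 − rank ∂_1 = 5 − 4 = 1, and the invariant factors of ∂_1 are all 1, so H_0 = Z.
  H_1: rank ker ∂_1 − rank ∂_2 = (6 − 4) − 0 = 2, and there is no ∂_2, so H_1 = Z^2.

As a check, the Euler characteristic is 5 − 6 = -1, which agrees with 1 − 2 = -1.

H_0 = Z,  H_1 = Z^2.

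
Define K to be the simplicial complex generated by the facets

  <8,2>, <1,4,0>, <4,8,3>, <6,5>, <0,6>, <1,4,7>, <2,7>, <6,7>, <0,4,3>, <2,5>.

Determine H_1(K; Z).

Take the total order 0 < 1 < 2 < 3 < 4 < 5 < 6 < 7 < 8 on the vertex set. Then K (dimension 2) consists of the simplices:

  0-simplices (9): [0], [1], [2], [3], [4], [5], [6], [7], [8]
  1-simplices (15): [0,1], [0,3], [0,4], [0,6], [1,4], [1,7], [2,5], [2,7], [2,8], [3,4], [3,8], [4,7], [4,8], [5,6], [6,7]
  2-simplices (4): [0,1,4], [0,3,4], [1,4,7], [3,4,8]

Hence C_0 ≅ Z^9, C_1 ≅ Z^15, C_2 ≅ Z^4.

The boundary map ∂_1: C_1 → C_0 sends each edge [p,q] (with p < q) to q − p. For instance
  ∂[3,4] = [4] − [3].
This gives a 9×15 integer matrix of rank 8; reducing to Smith normal form yields diagonal entries (1,1,1,1,1,1,1,1).

Boundary ∂_2: C_2 → C_1 maps a triangle to the signed sum of its edges. For instance
  ∂[0,1,4] = [1,4] − [0,4] + [0,1],
  ∂[1,4,7] = [4,7] − [1,7] + [1,4].
The 15×4 boundary matrix has rank 4 and Smith normal form diag(1,1,1,1).

Reading off H_k = ker ∂_k / im ∂_{k+1}:

  H_1: rank ker ∂_1 − rank ∂_2 = (15 − 8) − 4 = 3, and the invariant factors of ∂_2 are all 1, so H_1 ≅ Z^3.

H_1 ≅ Z^3.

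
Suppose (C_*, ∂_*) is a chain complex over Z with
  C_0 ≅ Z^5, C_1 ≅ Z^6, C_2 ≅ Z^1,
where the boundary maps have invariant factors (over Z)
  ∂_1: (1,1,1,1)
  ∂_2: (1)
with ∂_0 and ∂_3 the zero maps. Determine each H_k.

H_0 = Z,  H_1 = Z,  H_2 = 0.

H_0: b_0 = 5 − 0 − 4 = 1; torsion from ∂_1 factors > 1: none. So H_0 = Z.
H_1: b_1 = 6 − 4 − 1 = 1; torsion from ∂_2 factors > 1: none. So H_1 = Z.
H_2: b_2 = 1 − 1 − 0 = 0; torsion from ∂_3 factors > 1: none. So H_2 = 0.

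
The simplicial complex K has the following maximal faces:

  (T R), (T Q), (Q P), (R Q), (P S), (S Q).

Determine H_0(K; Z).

Order the vertices as P < Q < R < S < T. Listing each simplex with vertices in this order, K has dimension 1 with simplices:

  0-simplices (5): P, Q, R, S, T
  1-simplices (6): PQ, PS, QR, QS, QT, RT

giving chain groups C_0 ≅ Z^5, C_1 ≅ Z^6.

Boundary ∂_1: C_1 → C_0 is given by ∂[p,q] = [q] − [p]. For instance
  ∂QT = T − Q.
The 5×6 boundary matrix has rank 4 and Smith normal form diag(1,1,1,1).

Computing H_k = (kernel of ∂_k) / (image of ∂_{k+1}):

  H_0: rank C_0 − rank ∂_1 = 5 − 4 = 1, and the invariant factors of ∂_1 are all 1, so H_0 ≅ Z.

H_0 ≅ Z.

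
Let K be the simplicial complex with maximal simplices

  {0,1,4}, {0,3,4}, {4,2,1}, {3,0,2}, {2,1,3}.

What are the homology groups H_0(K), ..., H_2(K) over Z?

Fix the vertex order 0 < 1 < 2 < 3 < 4 and write every simplex with vertices in increasing order. Then dim K = 2 and the simplices of K are:

  0-simplices (5): [0], [1], [2], [3], [4]
  1-simplices (10): [0,1], [0,2], [0,3], [0,4], [1,2], [1,3], [1,4], [2,3], [2,4], [3,4]
  2-simplices (5): [0,1,4], [0,2,3], [0,3,4], [1,2,3], [1,2,4]

so the chain groups are C_0 ≅ Z^5, C_1 ≅ Z^10, C_2 ≅ Z^5.

The boundary map ∂_1: C_1 → C_0 maps an edge to its endpoints' difference, ∂[p,q] = q − p.
This gives a 5×10 integer matrix of rank 4; reducing to Smith normal form yields diagonal entries (1,1,1,1).

The boundary map ∂_2: C_2 → C_1 maps a triangle to the signed sum of its edges. For instance
  ∂[0,1,4] = [1,4] − [0,4] + [0,1],
  ∂[0,2,3] = [2,3] − [0,3] + [0,2].
The 10×5 boundary matrix has rank 5 and Smith normal form diag(1,1,1,1,1).

From H_k ≅ ker(∂_k) / im(∂_{k+1}) we obtain:

  H_0: rank C_0 − rank ∂_1 = 5 − 4 = 1, and the invariant factors of ∂_1 are all 1, so H_0 = Z.
  H_1: rank ker ∂_1 − rank ∂_2 = (10 − 4) − 5 = 1, and the invariant factors of ∂_2 are all 1, so H_1 = Z.
  H_2: rank ker ∂_2 − rank ∂_3 = (5 − 5) − 0 = 0, and there is no ∂_3, so H_2 = 0.

H_0 ≅ Z,  H_1 ≅ Z,  H_2 = 0.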